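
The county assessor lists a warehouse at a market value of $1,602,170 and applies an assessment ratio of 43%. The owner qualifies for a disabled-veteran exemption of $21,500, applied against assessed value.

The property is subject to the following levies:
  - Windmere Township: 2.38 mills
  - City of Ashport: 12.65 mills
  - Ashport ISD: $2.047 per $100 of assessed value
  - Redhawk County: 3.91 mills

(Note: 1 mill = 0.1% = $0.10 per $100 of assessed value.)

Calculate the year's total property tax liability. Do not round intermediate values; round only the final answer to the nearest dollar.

$26,304

Assessed value = $1,602,170 × 0.43 = $688,933.1
Taxable value = $688,933.1 − $21,500 = $667,433.1
Windmere Township: $667,433.1 × 0.00238 = $1,588.490778
City of Ashport: $667,433.1 × 0.01265 = $8,443.028715
Ashport ISD: $667,433.1 × 0.02047 = $13,662.355557
Redhawk County: $667,433.1 × 0.00391 = $2,609.663421
Total = $26,303.538471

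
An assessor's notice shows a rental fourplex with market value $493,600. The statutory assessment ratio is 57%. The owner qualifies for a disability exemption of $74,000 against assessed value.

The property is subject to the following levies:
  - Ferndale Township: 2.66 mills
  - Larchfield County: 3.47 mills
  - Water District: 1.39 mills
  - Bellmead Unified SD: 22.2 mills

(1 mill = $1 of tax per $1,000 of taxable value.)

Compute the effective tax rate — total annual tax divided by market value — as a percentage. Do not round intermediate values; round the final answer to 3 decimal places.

Assessed value = $493,600 × 0.57 = $281,352
Taxable value = $281,352 − $74,000 = $207,352
Ferndale Township: $207,352 × 0.00266 = $551.55632
Larchfield County: $207,352 × 0.00347 = $719.51144
Water District: $207,352 × 0.00139 = $288.21928
Bellmead Unified SD: $207,352 × 0.0222 = $4,603.2144
Total tax = $6,162.50144
Effective rate = $6,162.50144 ÷ $493,600 = 1.248% of market value

1.248%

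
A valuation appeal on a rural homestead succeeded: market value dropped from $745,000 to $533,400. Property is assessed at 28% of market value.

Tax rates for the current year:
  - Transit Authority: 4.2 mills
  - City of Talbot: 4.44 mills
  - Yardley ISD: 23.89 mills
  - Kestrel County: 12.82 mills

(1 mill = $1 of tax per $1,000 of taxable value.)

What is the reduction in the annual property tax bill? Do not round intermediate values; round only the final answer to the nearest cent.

$2,686.90

Old assessed value = $745,000 × 0.28 = $208,600
New assessed value = $533,400 × 0.28 = $149,352
Combined rate = 0.0042 + 0.00444 + 0.02389 + 0.01282 = 0.04535
Old tax = $208,600 × 0.04535 = $9,460.01
New tax = $149,352 × 0.04535 = $6,773.1132
Reduction = $9,460.01 − $6,773.1132 = $2,686.8968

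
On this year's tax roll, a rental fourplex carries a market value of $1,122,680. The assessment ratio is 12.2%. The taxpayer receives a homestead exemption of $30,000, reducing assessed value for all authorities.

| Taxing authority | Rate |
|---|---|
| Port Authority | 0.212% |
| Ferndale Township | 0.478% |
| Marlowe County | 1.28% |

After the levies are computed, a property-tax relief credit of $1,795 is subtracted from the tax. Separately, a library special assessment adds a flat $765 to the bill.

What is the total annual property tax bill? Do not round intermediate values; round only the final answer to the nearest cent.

$1,077.25

Assessed value = $1,122,680 × 0.122 = $136,966.96
Taxable value = $136,966.96 − $30,000 = $106,966.96
Port Authority: $106,966.96 × 0.00212 = $226.7699552
Ferndale Township: $106,966.96 × 0.00478 = $511.3020688
Marlowe County: $106,966.96 × 0.0128 = $1,369.177088
Levies subtotal = $2,107.249112
After credit = $2,107.249112 − $1,795 = $312.249112
Total = $312.249112 + $765 = $1,077.249112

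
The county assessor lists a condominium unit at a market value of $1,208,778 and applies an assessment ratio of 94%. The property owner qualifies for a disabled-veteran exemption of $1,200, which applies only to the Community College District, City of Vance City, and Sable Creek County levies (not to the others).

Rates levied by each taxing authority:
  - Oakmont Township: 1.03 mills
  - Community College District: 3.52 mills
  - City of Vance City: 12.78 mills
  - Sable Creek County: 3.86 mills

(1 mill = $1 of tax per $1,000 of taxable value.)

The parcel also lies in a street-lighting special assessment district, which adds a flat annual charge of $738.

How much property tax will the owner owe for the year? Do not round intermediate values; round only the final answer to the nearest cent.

$24,790.97

Assessed value = $1,208,778 × 0.94 = $1,136,251.32
Oakmont Township: $1,136,251.32 × 0.00103 = $1,170.3388596
Community College District: ($1,136,251.32 − $1,200) × 0.00352 = $1,135,051.32 × 0.00352 = $3,995.3806464
City of Vance City: ($1,136,251.32 − $1,200) × 0.01278 = $1,135,051.32 × 0.01278 = $14,505.9558696
Sable Creek County: ($1,136,251.32 − $1,200) × 0.00386 = $1,135,051.32 × 0.00386 = $4,381.2980952
Levies subtotal = $24,052.9734708
Total = $24,052.9734708 + $738 = $24,790.9734708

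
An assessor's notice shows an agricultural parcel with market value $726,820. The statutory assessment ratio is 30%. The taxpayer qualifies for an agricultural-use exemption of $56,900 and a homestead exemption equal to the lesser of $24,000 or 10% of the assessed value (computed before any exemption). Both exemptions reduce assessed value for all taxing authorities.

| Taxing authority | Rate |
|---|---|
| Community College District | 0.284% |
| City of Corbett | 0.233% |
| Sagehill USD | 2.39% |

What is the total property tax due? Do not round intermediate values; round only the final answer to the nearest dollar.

Assessed value = $726,820 × 0.3 = $218,046
Homestead exemption = min($24,000, 10% × $218,046) = min($24,000, $21,804.6) = $21,804.6 (percentage binds)
Taxable value = $218,046 − $56,900 − $21,804.6 = $139,341.4
Community College District: $139,341.4 × 0.00284 = $395.729576
City of Corbett: $139,341.4 × 0.00233 = $324.665462
Sagehill USD: $139,341.4 × 0.0239 = $3,330.25946
Total = $4,050.654498

$4,051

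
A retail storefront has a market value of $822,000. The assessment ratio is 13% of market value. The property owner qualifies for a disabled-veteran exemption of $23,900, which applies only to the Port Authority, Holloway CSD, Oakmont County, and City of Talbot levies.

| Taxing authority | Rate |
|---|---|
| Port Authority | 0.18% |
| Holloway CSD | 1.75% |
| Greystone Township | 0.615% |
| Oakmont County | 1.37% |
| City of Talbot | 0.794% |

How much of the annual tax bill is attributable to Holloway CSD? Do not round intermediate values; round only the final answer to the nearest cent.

Assessed value = $822,000 × 0.13 = $106,860
Holloway CSD taxable value = $106,860 − $23,900 = $82,960
Holloway CSD levy = $82,960 × 0.0175 = $1,451.8

$1,451.80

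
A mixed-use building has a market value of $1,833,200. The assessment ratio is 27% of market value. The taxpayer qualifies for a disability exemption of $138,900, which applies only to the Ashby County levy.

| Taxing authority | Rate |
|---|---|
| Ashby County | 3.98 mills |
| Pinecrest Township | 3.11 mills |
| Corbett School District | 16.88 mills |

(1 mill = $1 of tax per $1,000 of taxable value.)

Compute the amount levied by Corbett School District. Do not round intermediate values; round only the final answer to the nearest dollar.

Assessed value = $1,833,200 × 0.27 = $494,964
Corbett School District taxable value = $494,964 (exemption does not apply)
Corbett School District levy = $494,964 × 0.01688 = $8,354.99232

$8,355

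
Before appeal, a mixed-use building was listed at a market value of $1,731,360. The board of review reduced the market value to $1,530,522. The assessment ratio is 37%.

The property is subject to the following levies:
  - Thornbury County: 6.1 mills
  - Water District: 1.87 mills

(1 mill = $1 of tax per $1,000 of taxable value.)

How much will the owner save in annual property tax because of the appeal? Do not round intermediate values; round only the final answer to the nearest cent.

$592.25

Old assessed value = $1,731,360 × 0.37 = $640,603.2
New assessed value = $1,530,522 × 0.37 = $566,293.14
Combined rate = 0.0061 + 0.00187 = 0.00797
Old tax = $640,603.2 × 0.00797 = $5,105.607504
New tax = $566,293.14 × 0.00797 = $4,513.3563258
Reduction = $5,105.607504 − $4,513.3563258 = $592.2511782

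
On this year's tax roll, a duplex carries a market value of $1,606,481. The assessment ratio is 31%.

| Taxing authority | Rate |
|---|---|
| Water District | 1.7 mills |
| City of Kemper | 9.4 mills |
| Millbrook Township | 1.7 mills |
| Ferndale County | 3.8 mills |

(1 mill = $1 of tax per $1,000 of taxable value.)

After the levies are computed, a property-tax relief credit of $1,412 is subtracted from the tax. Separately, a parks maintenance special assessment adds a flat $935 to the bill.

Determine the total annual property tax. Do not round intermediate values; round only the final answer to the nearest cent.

Assessed value = $1,606,481 × 0.31 = $498,009.11
Water District: $498,009.11 × 0.0017 = $846.615487
City of Kemper: $498,009.11 × 0.0094 = $4,681.285634
Millbrook Township: $498,009.11 × 0.0017 = $846.615487
Ferndale County: $498,009.11 × 0.0038 = $1,892.434618
Levies subtotal = $8,266.951226
After credit = $8,266.951226 − $1,412 = $6,854.951226
Total = $6,854.951226 + $935 = $7,789.951226

$7,789.95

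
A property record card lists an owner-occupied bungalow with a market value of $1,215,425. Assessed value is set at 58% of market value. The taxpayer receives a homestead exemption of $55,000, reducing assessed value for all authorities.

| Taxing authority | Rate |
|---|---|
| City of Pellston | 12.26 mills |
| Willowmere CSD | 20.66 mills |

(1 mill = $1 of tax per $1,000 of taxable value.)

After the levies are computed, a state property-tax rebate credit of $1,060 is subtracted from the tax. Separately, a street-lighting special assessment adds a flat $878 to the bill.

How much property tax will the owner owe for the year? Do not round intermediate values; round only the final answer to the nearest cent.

Assessed value = $1,215,425 × 0.58 = $704,946.5
Taxable value = $704,946.5 − $55,000 = $649,946.5
City of Pellston: $649,946.5 × 0.01226 = $7,968.34409
Willowmere CSD: $649,946.5 × 0.02066 = $13,427.89469
Levies subtotal = $21,396.23878
After credit = $21,396.23878 − $1,060 = $20,336.23878
Total = $20,336.23878 + $878 = $21,214.23878

$21,214.24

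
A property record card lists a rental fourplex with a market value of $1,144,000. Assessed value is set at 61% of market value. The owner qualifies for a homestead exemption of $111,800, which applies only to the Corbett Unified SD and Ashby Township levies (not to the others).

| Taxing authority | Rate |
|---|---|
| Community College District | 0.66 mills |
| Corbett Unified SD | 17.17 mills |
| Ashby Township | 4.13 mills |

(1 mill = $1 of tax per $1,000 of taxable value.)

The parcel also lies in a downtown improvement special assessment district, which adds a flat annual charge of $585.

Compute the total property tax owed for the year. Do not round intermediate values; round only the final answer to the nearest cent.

$13,528.23

Assessed value = $1,144,000 × 0.61 = $697,840
Community College District: $697,840 × 0.00066 = $460.5744
Corbett Unified SD: ($697,840 − $111,800) × 0.01717 = $586,040 × 0.01717 = $10,062.3068
Ashby Township: ($697,840 − $111,800) × 0.00413 = $586,040 × 0.00413 = $2,420.3452
Levies subtotal = $12,943.2264
Total = $12,943.2264 + $585 = $13,528.2264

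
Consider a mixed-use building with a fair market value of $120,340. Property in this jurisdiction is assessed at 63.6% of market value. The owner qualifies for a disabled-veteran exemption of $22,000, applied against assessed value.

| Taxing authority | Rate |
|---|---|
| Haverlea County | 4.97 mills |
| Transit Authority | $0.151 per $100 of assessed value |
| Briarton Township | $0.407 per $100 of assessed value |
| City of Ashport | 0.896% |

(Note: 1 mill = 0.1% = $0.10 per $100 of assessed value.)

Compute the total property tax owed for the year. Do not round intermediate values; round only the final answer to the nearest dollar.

Assessed value = $120,340 × 0.636 = $76,536.24
Taxable value = $76,536.24 − $22,000 = $54,536.24
Haverlea County: $54,536.24 × 0.00497 = $271.0451128
Transit Authority: $54,536.24 × 0.00151 = $82.3497224
Briarton Township: $54,536.24 × 0.00407 = $221.9624968
City of Ashport: $54,536.24 × 0.00896 = $488.6447104
Total = $1,064.0020424

$1,064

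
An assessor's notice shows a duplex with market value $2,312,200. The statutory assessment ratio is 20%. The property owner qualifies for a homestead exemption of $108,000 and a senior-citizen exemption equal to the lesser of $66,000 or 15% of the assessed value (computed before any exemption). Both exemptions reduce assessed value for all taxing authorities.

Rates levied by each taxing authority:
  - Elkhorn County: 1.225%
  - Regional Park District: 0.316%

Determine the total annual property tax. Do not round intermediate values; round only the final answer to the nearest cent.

$4,444.86

Assessed value = $2,312,200 × 0.2 = $462,440
Senior-citizen exemption = min($66,000, 15% × $462,440) = min($66,000, $69,366) = $66,000 (dollar cap binds)
Taxable value = $462,440 − $108,000 − $66,000 = $288,440
Elkhorn County: $288,440 × 0.01225 = $3,533.39
Regional Park District: $288,440 × 0.00316 = $911.4704
Total = $4,444.8604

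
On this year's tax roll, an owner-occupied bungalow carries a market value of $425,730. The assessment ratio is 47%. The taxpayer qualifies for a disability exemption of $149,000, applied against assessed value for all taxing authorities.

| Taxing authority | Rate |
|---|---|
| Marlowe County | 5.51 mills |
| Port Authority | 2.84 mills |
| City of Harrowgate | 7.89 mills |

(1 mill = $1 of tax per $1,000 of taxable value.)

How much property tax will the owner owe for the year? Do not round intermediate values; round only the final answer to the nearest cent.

$829.75

Assessed value = $425,730 × 0.47 = $200,093.1
Taxable value = $200,093.1 − $149,000 = $51,093.1
Marlowe County: $51,093.1 × 0.00551 = $281.522981
Port Authority: $51,093.1 × 0.00284 = $145.104404
City of Harrowgate: $51,093.1 × 0.00789 = $403.124559
Total = $281.522981 + $145.104404 + $403.124559 = $829.751944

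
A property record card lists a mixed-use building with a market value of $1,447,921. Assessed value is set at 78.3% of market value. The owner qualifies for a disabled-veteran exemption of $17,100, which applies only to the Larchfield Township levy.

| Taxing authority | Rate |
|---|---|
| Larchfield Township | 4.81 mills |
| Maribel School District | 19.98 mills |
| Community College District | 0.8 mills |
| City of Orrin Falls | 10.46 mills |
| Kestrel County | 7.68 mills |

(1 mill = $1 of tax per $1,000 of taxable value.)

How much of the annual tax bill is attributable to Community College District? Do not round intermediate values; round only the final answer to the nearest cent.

$906.98

Assessed value = $1,447,921 × 0.783 = $1,133,722.143
Community College District taxable value = $1,133,722.143 (exemption does not apply)
Community College District levy = $1,133,722.143 × 0.0008 = $906.9777144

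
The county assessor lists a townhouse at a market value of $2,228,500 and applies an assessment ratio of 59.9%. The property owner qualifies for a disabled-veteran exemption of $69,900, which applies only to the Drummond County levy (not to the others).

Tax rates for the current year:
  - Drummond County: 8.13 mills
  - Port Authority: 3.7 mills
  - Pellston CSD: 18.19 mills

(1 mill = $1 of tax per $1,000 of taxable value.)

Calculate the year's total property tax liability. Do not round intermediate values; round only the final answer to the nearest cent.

$39,504.56

Assessed value = $2,228,500 × 0.599 = $1,334,871.5
Drummond County: ($1,334,871.5 − $69,900) × 0.00813 = $1,264,971.5 × 0.00813 = $10,284.218295
Port Authority: $1,334,871.5 × 0.0037 = $4,939.02455
Pellston CSD: $1,334,871.5 × 0.01819 = $24,281.312585
Total = $39,504.55543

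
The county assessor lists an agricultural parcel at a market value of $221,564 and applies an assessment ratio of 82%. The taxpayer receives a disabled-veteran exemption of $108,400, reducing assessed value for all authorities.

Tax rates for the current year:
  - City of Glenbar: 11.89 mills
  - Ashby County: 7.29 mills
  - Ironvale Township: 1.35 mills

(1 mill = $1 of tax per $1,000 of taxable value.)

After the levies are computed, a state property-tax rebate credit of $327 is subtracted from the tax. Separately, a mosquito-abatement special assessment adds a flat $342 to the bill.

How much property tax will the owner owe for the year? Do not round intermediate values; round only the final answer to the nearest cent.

$1,519.49

Assessed value = $221,564 × 0.82 = $181,682.48
Taxable value = $181,682.48 − $108,400 = $73,282.48
City of Glenbar: $73,282.48 × 0.01189 = $871.3286872
Ashby County: $73,282.48 × 0.00729 = $534.2292792
Ironvale Township: $73,282.48 × 0.00135 = $98.931348
Levies subtotal = $1,504.4893144
After credit = $1,504.4893144 − $327 = $1,177.4893144
Total = $1,177.4893144 + $342 = $1,519.4893144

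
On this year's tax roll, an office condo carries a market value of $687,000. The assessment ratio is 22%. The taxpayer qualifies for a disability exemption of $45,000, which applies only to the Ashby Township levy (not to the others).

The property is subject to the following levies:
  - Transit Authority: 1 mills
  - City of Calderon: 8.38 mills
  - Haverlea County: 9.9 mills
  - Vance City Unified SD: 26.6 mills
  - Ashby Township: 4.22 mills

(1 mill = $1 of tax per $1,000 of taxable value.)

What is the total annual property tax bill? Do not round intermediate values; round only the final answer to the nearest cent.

$7,382.21

Assessed value = $687,000 × 0.22 = $151,140
Transit Authority: $151,140 × 0.001 = $151.14
City of Calderon: $151,140 × 0.00838 = $1,266.5532
Haverlea County: $151,140 × 0.0099 = $1,496.286
Vance City Unified SD: $151,140 × 0.0266 = $4,020.324
Ashby Township: ($151,140 − $45,000) × 0.00422 = $106,140 × 0.00422 = $447.9108
Total = $7,382.214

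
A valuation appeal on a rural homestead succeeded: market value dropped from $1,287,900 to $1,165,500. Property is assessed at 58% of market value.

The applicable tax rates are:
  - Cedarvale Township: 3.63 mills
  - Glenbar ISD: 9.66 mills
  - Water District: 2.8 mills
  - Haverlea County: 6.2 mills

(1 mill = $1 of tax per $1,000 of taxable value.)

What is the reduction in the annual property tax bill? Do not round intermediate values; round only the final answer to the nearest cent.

Old assessed value = $1,287,900 × 0.58 = $746,982
New assessed value = $1,165,500 × 0.58 = $675,990
Combined rate = 0.00363 + 0.00966 + 0.0028 + 0.0062 = 0.02229
Old tax = $746,982 × 0.02229 = $16,650.22878
New tax = $675,990 × 0.02229 = $15,067.8171
Reduction = $16,650.22878 − $15,067.8171 = $1,582.41168

$1,582.41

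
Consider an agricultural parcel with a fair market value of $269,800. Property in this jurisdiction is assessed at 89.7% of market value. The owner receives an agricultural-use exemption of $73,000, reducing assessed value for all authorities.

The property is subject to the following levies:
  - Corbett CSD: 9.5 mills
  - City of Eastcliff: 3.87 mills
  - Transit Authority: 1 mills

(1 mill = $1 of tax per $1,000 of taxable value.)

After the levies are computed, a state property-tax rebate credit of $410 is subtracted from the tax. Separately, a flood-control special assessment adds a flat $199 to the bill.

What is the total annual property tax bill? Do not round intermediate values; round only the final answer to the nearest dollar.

Assessed value = $269,800 × 0.897 = $242,010.6
Taxable value = $242,010.6 − $73,000 = $169,010.6
Corbett CSD: $169,010.6 × 0.0095 = $1,605.6007
City of Eastcliff: $169,010.6 × 0.00387 = $654.071022
Transit Authority: $169,010.6 × 0.001 = $169.0106
Levies subtotal = $2,428.682322
After credit = $2,428.682322 − $410 = $2,018.682322
Total = $2,018.682322 + $199 = $2,217.682322

$2,218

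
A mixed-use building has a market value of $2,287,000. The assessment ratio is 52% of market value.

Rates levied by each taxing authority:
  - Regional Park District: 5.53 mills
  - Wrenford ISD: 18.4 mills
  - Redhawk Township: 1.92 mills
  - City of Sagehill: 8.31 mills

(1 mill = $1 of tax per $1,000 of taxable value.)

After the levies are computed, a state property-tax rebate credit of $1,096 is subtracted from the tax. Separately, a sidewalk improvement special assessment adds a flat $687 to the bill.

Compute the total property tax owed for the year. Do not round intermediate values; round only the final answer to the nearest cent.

Assessed value = $2,287,000 × 0.52 = $1,189,240
Regional Park District: $1,189,240 × 0.00553 = $6,576.4972
Wrenford ISD: $1,189,240 × 0.0184 = $21,882.016
Redhawk Township: $1,189,240 × 0.00192 = $2,283.3408
City of Sagehill: $1,189,240 × 0.00831 = $9,882.5844
Levies subtotal = $40,624.4384
After credit = $40,624.4384 − $1,096 = $39,528.4384
Total = $39,528.4384 + $687 = $40,215.4384

$40,215.44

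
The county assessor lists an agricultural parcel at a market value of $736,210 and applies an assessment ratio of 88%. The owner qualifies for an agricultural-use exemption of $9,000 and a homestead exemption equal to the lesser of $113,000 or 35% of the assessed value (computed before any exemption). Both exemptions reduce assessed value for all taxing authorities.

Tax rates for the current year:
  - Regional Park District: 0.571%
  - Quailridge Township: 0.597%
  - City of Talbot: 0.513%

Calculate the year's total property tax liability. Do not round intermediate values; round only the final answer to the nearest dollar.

Assessed value = $736,210 × 0.88 = $647,864.8
Homestead exemption = min($113,000, 35% × $647,864.8) = min($113,000, $226,752.68) = $113,000 (dollar cap binds)
Taxable value = $647,864.8 − $9,000 − $113,000 = $525,864.8
Regional Park District: $525,864.8 × 0.00571 = $3,002.688008
Quailridge Township: $525,864.8 × 0.00597 = $3,139.412856
City of Talbot: $525,864.8 × 0.00513 = $2,697.686424
Total = $8,839.787288

$8,840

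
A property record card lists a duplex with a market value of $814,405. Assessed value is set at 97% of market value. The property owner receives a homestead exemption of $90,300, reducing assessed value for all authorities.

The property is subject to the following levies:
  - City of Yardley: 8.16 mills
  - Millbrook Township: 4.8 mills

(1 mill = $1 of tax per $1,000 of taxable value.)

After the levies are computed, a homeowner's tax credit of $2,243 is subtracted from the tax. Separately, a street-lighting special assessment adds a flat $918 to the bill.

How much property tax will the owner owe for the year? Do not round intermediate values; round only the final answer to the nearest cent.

Assessed value = $814,405 × 0.97 = $789,972.85
Taxable value = $789,972.85 − $90,300 = $699,672.85
City of Yardley: $699,672.85 × 0.00816 = $5,709.330456
Millbrook Township: $699,672.85 × 0.0048 = $3,358.42968
Levies subtotal = $9,067.760136
After credit = $9,067.760136 − $2,243 = $6,824.760136
Total = $6,824.760136 + $918 = $7,742.760136

$7,742.76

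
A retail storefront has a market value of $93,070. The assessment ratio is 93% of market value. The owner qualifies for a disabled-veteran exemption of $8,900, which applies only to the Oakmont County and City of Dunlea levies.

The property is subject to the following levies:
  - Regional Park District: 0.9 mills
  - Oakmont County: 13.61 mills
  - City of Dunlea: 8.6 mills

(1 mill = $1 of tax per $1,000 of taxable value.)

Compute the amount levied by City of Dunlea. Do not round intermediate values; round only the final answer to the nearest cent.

Assessed value = $93,070 × 0.93 = $86,555.1
City of Dunlea taxable value = $86,555.1 − $8,900 = $77,655.1
City of Dunlea levy = $77,655.1 × 0.0086 = $667.83386

$667.83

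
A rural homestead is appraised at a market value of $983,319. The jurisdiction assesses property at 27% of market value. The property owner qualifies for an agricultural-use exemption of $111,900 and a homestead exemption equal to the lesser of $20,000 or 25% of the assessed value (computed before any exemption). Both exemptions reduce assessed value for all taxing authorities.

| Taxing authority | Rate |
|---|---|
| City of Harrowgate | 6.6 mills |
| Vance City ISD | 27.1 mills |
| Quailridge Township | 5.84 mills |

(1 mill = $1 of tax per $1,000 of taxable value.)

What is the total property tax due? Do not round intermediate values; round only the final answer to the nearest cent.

Assessed value = $983,319 × 0.27 = $265,496.13
Homestead exemption = min($20,000, 25% × $265,496.13) = min($20,000, $66,374.0325) = $20,000 (dollar cap binds)
Taxable value = $265,496.13 − $111,900 − $20,000 = $133,596.13
City of Harrowgate: $133,596.13 × 0.0066 = $881.734458
Vance City ISD: $133,596.13 × 0.0271 = $3,620.455123
Quailridge Township: $133,596.13 × 0.00584 = $780.2013992
Total = $5,282.3909802

$5,282.39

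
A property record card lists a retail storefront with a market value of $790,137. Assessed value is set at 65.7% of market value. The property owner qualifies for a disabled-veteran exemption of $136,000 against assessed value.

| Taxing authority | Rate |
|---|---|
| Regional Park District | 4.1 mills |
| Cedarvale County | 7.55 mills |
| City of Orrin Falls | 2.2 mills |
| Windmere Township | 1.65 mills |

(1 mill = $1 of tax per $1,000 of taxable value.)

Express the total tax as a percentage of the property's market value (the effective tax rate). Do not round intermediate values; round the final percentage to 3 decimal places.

Assessed value = $790,137 × 0.657 = $519,120.009
Taxable value = $519,120.009 − $136,000 = $383,120.009
Regional Park District: $383,120.009 × 0.0041 = $1,570.7920369
Cedarvale County: $383,120.009 × 0.00755 = $2,892.55606795
City of Orrin Falls: $383,120.009 × 0.0022 = $842.8640198
Windmere Township: $383,120.009 × 0.00165 = $632.14801485
Total tax = $5,938.3601395
Effective rate = $5,938.3601395 ÷ $790,137 = 0.752% of market value

0.752%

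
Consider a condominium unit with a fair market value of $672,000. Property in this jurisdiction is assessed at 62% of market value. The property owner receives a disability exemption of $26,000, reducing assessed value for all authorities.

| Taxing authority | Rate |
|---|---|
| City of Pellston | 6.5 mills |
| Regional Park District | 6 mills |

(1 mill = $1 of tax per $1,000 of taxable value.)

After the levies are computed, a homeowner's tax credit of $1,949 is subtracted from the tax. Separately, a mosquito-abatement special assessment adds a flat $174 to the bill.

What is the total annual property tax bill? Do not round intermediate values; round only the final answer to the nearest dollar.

$3,108

Assessed value = $672,000 × 0.62 = $416,640
Taxable value = $416,640 − $26,000 = $390,640
City of Pellston: $390,640 × 0.0065 = $2,539.16
Regional Park District: $390,640 × 0.006 = $2,343.84
Levies subtotal = $4,883
After credit = $4,883 − $1,949 = $2,934
Total = $2,934 + $174 = $3,108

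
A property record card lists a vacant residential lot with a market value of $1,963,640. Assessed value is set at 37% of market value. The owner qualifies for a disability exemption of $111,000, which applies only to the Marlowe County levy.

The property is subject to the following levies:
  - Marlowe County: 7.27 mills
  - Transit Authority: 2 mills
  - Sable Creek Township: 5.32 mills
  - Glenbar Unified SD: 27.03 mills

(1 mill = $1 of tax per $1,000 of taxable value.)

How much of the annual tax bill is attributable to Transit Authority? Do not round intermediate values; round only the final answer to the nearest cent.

Assessed value = $1,963,640 × 0.37 = $726,546.8
Transit Authority taxable value = $726,546.8 (exemption does not apply)
Transit Authority levy = $726,546.8 × 0.002 = $1,453.0936

$1,453.09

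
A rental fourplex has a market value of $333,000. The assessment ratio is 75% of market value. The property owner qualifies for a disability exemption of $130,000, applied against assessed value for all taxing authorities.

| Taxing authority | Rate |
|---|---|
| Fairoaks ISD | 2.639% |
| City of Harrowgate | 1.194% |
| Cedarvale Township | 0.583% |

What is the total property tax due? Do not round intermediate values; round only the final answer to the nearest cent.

$5,288.16

Assessed value = $333,000 × 0.75 = $249,750
Taxable value = $249,750 − $130,000 = $119,750
Fairoaks ISD: $119,750 × 0.02639 = $3,160.2025
City of Harrowgate: $119,750 × 0.01194 = $1,429.815
Cedarvale Township: $119,750 × 0.00583 = $698.1425
Total = $3,160.2025 + $1,429.815 + $698.1425 = $5,288.16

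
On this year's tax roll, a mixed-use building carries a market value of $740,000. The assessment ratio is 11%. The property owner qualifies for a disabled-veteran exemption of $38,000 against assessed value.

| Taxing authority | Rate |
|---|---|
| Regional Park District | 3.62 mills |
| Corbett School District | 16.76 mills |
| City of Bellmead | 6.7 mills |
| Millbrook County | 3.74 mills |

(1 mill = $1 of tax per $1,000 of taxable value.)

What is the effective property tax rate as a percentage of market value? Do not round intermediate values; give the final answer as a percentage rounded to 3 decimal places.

0.181%

Assessed value = $740,000 × 0.11 = $81,400
Taxable value = $81,400 − $38,000 = $43,400
Regional Park District: $43,400 × 0.00362 = $157.108
Corbett School District: $43,400 × 0.01676 = $727.384
City of Bellmead: $43,400 × 0.0067 = $290.78
Millbrook County: $43,400 × 0.00374 = $162.316
Total tax = $1,337.588
Effective rate = $1,337.588 ÷ $740,000 = 0.181% of market value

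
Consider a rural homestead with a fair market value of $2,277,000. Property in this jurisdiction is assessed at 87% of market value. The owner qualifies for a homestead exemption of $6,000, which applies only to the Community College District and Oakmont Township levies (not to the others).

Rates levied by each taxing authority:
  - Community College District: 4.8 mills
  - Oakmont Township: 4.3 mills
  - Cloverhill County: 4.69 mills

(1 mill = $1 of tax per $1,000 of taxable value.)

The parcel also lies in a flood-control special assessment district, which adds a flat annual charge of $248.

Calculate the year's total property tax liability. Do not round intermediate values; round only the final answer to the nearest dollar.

Assessed value = $2,277,000 × 0.87 = $1,980,990
Community College District: ($1,980,990 − $6,000) × 0.0048 = $1,974,990 × 0.0048 = $9,479.952
Oakmont Township: ($1,980,990 − $6,000) × 0.0043 = $1,974,990 × 0.0043 = $8,492.457
Cloverhill County: $1,980,990 × 0.00469 = $9,290.8431
Levies subtotal = $27,263.2521
Total = $27,263.2521 + $248 = $27,511.2521

$27,511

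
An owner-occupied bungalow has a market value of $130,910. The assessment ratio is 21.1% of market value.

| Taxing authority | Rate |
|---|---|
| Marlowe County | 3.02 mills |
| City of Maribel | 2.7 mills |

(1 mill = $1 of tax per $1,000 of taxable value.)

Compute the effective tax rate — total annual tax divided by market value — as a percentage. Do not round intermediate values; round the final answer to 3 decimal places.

Assessed value = $130,910 × 0.211 = $27,622.01
Marlowe County: $27,622.01 × 0.00302 = $83.4184702
City of Maribel: $27,622.01 × 0.0027 = $74.579427
Total tax = $157.9978972
Effective rate = $157.9978972 ÷ $130,910 = 0.121% of market value

0.121%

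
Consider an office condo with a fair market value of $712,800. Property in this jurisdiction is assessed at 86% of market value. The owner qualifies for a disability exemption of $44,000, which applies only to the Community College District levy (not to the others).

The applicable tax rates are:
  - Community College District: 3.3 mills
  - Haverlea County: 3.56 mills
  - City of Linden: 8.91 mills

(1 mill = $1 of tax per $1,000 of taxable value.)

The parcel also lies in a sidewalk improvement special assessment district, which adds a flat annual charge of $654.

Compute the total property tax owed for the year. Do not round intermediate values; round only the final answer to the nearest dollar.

$10,176

Assessed value = $712,800 × 0.86 = $613,008
Community College District: ($613,008 − $44,000) × 0.0033 = $569,008 × 0.0033 = $1,877.7264
Haverlea County: $613,008 × 0.00356 = $2,182.30848
City of Linden: $613,008 × 0.00891 = $5,461.90128
Levies subtotal = $9,521.93616
Total = $9,521.93616 + $654 = $10,175.93616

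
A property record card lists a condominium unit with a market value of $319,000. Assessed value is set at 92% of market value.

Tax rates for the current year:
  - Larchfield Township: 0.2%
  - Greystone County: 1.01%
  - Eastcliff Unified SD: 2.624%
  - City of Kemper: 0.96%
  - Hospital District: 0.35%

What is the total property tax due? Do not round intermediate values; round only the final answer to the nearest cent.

Assessed value = $319,000 × 0.92 = $293,480
Larchfield Township: $293,480 × 0.002 = $586.96
Greystone County: $293,480 × 0.0101 = $2,964.148
Eastcliff Unified SD: $293,480 × 0.02624 = $7,700.9152
City of Kemper: $293,480 × 0.0096 = $2,817.408
Hospital District: $293,480 × 0.0035 = $1,027.18
Total = $586.96 + $2,964.148 + $7,700.9152 + $2,817.408 + $1,027.18 = $15,096.6112

$15,096.61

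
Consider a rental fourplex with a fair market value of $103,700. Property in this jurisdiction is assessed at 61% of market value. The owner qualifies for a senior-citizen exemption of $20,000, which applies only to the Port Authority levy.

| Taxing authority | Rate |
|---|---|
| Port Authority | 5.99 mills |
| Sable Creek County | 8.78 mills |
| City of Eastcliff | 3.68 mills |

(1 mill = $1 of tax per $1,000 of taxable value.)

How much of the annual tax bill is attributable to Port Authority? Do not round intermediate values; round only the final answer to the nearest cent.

$259.11

Assessed value = $103,700 × 0.61 = $63,257
Port Authority taxable value = $63,257 − $20,000 = $43,257
Port Authority levy = $43,257 × 0.00599 = $259.10943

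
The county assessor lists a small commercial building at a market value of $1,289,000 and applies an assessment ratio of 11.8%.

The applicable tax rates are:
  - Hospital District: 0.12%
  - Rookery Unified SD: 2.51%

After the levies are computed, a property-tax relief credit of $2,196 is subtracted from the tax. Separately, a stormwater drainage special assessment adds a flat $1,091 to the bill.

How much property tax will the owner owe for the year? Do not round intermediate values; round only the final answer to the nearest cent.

Assessed value = $1,289,000 × 0.118 = $152,102
Hospital District: $152,102 × 0.0012 = $182.5224
Rookery Unified SD: $152,102 × 0.0251 = $3,817.7602
Levies subtotal = $4,000.2826
After credit = $4,000.2826 − $2,196 = $1,804.2826
Total = $1,804.2826 + $1,091 = $2,895.2826

$2,895.28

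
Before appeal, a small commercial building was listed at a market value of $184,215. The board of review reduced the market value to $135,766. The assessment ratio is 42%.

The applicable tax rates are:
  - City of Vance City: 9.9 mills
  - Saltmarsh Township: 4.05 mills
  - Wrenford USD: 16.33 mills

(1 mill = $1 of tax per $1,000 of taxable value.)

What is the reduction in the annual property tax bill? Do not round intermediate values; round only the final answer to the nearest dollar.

$616

Old assessed value = $184,215 × 0.42 = $77,370.3
New assessed value = $135,766 × 0.42 = $57,021.72
Combined rate = 0.0099 + 0.00405 + 0.01633 = 0.03028
Old tax = $77,370.3 × 0.03028 = $2,342.772684
New tax = $57,021.72 × 0.03028 = $1,726.6176816
Reduction = $2,342.772684 − $1,726.6176816 = $616.1550024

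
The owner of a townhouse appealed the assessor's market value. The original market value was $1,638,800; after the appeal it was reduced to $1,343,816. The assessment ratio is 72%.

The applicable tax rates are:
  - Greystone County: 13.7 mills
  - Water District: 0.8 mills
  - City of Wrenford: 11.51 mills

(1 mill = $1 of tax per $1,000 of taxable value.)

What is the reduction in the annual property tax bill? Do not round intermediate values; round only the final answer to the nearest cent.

Old assessed value = $1,638,800 × 0.72 = $1,179,936
New assessed value = $1,343,816 × 0.72 = $967,547.52
Combined rate = 0.0137 + 0.0008 + 0.01151 = 0.02601
Old tax = $1,179,936 × 0.02601 = $30,690.13536
New tax = $967,547.52 × 0.02601 = $25,165.9109952
Reduction = $30,690.13536 − $25,165.9109952 = $5,524.2243648

$5,524.22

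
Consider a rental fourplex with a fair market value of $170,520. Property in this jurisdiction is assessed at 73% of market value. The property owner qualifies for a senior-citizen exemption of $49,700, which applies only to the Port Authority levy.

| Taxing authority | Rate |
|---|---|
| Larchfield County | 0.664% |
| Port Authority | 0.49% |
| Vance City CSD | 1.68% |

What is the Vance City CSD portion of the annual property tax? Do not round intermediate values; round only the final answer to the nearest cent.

Assessed value = $170,520 × 0.73 = $124,479.6
Vance City CSD taxable value = $124,479.6 (exemption does not apply)
Vance City CSD levy = $124,479.6 × 0.0168 = $2,091.25728

$2,091.26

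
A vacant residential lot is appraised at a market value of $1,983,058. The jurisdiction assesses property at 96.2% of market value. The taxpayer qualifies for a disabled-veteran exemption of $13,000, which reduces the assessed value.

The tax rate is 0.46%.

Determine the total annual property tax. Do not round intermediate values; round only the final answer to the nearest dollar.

$8,716

Assessed value = $1,983,058 × 0.962 = $1,907,701.796
Taxable value = $1,907,701.796 − $13,000 = $1,894,701.796
Tax = $1,894,701.796 × 0.0046 = $8,715.6282616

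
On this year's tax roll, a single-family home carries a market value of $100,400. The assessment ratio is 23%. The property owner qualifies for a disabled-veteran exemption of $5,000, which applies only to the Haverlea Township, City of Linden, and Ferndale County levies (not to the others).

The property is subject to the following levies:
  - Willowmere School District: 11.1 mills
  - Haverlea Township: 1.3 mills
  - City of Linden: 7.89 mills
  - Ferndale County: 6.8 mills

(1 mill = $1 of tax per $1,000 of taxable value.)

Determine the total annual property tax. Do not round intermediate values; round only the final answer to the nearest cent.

$545.61

Assessed value = $100,400 × 0.23 = $23,092
Willowmere School District: $23,092 × 0.0111 = $256.3212
Haverlea Township: ($23,092 − $5,000) × 0.0013 = $18,092 × 0.0013 = $23.5196
City of Linden: ($23,092 − $5,000) × 0.00789 = $18,092 × 0.00789 = $142.74588
Ferndale County: ($23,092 − $5,000) × 0.0068 = $18,092 × 0.0068 = $123.0256
Total = $545.61228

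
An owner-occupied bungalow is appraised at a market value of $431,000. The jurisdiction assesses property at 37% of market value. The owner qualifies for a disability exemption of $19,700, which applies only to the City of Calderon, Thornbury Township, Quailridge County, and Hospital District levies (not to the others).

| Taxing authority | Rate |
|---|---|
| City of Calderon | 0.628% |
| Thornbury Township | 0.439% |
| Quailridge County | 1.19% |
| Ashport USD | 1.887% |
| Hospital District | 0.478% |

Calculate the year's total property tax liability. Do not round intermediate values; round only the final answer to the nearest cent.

$6,831.91

Assessed value = $431,000 × 0.37 = $159,470
City of Calderon: ($159,470 − $19,700) × 0.00628 = $139,770 × 0.00628 = $877.7556
Thornbury Township: ($159,470 − $19,700) × 0.00439 = $139,770 × 0.00439 = $613.5903
Quailridge County: ($159,470 − $19,700) × 0.0119 = $139,770 × 0.0119 = $1,663.263
Ashport USD: $159,470 × 0.01887 = $3,009.1989
Hospital District: ($159,470 − $19,700) × 0.00478 = $139,770 × 0.00478 = $668.1006
Total = $6,831.9084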